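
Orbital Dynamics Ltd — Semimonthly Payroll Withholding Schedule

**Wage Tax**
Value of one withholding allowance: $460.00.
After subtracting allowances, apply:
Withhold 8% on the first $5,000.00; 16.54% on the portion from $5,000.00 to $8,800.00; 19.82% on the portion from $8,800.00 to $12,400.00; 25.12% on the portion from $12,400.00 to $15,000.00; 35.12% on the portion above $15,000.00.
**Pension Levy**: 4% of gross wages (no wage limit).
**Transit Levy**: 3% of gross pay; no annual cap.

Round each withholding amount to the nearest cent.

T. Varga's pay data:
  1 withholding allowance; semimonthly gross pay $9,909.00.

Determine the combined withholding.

$1,850.78

Wage Tax: taxable = $9,909.00 − 1×$460.00 = $9,449.00
  $1,028.52 + 19.82% × ($9,449.00 − $8,800.00) = $1,028.52 + 19.82% × $649.00 = $1,157.15
Pension Levy: 4% × $9,909.00 = $396.36
Transit Levy: 3% × $9,909.00 = $297.27
Total: $1,157.15 + $396.36 + $297.27 = $1,850.78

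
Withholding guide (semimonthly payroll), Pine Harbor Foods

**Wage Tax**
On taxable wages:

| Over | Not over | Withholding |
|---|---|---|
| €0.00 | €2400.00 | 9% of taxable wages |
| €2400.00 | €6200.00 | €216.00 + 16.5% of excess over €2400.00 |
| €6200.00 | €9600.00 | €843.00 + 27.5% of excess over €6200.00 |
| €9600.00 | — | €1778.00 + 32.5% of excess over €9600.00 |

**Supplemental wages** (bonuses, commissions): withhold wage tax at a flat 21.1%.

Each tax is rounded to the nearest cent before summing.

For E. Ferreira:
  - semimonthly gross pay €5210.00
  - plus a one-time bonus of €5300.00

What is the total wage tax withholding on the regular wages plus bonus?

Wage Tax: taxable = €5210.00
  €216.00 + 16.5% × (€5210.00 − €2400.00) = €216.00 + 16.5% × €2810.00 = €679.65
Supplemental (21.1% flat on bonus): 21.1% × €5300.00 = €1118.30
Total wage tax: €679.65 + €1118.30 = €1797.95

€1797.95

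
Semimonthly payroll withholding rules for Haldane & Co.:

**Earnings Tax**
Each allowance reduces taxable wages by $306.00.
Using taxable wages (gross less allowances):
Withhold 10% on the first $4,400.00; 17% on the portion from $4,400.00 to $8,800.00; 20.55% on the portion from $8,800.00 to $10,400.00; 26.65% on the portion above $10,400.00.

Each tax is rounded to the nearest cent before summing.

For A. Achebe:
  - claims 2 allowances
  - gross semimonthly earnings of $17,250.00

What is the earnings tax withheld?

Earnings Tax: taxable = $17,250.00 − 2×$306.00 = $16,638.00
  $1,516.80 + 26.65% × ($16,638.00 − $10,400.00) = $1,516.80 + 26.65% × $6,238.00 = $3,179.23

$3,179.23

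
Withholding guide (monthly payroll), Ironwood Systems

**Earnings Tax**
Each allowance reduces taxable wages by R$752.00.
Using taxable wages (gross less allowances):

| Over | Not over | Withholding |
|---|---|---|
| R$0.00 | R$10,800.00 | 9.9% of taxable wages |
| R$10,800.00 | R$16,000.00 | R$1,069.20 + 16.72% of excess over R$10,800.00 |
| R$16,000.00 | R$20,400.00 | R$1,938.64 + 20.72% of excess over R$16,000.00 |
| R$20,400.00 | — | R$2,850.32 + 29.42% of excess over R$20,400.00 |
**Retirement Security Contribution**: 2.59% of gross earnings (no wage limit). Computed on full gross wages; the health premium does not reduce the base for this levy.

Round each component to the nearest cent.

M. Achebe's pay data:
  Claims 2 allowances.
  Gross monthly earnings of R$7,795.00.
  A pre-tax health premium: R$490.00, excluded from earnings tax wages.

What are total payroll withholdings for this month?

Earnings Tax: taxable = R$7,795.00 − R$490.00 − 2×R$752.00 = R$5,801.00
  9.9% × R$5,801.00 = R$574.30
Retirement Security Contribution: 2.59% × R$7,795.00 = R$201.89
Total: R$574.30 + R$201.89 = R$776.19

R$776.19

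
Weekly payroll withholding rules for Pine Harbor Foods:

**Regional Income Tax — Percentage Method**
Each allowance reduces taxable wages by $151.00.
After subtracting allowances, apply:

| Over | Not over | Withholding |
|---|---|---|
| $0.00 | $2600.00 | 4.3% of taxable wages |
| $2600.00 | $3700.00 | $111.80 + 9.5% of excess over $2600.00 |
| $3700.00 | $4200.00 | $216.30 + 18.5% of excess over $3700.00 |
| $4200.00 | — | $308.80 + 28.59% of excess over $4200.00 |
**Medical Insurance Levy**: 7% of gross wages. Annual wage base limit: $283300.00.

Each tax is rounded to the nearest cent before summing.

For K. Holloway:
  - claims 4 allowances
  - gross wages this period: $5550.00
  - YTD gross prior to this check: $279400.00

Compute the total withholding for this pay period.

$795.08

Regional Income Tax: taxable = $5550.00 − 4×$151.00 = $4946.00
  $308.80 + 28.59% × ($4946.00 − $4200.00) = $308.80 + 28.59% × $746.00 = $522.08
Medical Insurance Levy: cap $283300.00 − YTD $279400.00 = $3900.00 subject; 7% × $3900.00 = $273.00
Total: $522.08 + $273.00 = $795.08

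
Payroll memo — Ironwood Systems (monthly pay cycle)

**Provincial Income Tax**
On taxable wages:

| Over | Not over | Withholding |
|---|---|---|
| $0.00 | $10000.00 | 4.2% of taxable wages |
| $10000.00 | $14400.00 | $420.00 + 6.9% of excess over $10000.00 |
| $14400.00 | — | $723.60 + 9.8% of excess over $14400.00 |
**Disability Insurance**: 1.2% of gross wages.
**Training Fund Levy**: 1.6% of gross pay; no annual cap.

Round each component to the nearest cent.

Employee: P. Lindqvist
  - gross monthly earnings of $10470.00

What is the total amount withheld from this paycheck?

Provincial Income Tax: taxable = $10470.00
  $420.00 + 6.9% × ($10470.00 − $10000.00) = $420.00 + 6.9% × $470.00 = $452.43
Disability Insurance: 1.2% × $10470.00 = $125.64
Training Fund Levy: 1.6% × $10470.00 = $167.52
Total: $452.43 + $125.64 + $167.52 = $745.59

$745.59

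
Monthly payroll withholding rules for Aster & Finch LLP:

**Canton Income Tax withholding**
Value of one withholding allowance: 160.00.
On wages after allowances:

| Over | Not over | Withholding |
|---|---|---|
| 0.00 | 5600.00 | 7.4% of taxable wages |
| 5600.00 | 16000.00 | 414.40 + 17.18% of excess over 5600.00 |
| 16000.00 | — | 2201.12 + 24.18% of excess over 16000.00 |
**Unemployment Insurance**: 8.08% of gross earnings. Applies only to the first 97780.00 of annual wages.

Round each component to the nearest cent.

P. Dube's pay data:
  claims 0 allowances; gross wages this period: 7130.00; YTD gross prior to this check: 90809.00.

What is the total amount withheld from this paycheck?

1240.51

Canton Income Tax: taxable = 7130.00
  414.40 + 17.18% × (7130.00 − 5600.00) = 414.40 + 17.18% × 1530.00 = 677.25
Unemployment Insurance: cap 97780.00 − YTD 90809.00 = 6971.00 subject; 8.08% × 6971.00 = 563.26
Total: 677.25 + 563.26 = 1240.51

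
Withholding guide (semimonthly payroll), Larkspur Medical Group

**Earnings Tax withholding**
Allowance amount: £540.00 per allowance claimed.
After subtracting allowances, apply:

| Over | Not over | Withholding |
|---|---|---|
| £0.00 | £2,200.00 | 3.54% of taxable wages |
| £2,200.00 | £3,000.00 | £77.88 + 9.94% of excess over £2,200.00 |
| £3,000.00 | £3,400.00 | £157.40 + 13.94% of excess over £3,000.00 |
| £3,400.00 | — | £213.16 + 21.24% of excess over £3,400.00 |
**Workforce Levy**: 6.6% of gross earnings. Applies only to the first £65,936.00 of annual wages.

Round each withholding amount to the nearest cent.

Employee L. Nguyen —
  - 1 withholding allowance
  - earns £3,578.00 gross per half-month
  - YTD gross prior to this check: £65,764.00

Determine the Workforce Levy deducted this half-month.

Workforce Levy: cap £65,936.00 − YTD £65,764.00 = £172.00 subject; 6.6% × £172.00 = £11.35

£11.35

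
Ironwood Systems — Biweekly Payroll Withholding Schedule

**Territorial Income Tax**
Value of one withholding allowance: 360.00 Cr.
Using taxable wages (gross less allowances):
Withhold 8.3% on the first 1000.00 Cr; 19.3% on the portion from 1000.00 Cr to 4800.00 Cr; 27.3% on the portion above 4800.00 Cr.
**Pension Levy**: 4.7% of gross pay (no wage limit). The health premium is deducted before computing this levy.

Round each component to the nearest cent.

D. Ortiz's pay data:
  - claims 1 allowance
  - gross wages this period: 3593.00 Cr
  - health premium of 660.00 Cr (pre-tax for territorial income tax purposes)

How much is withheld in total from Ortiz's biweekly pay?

524.44 Cr

Territorial Income Tax: taxable = 3593.00 Cr − 660.00 Cr − 1×360.00 Cr = 2573.00 Cr
  83.00 Cr + 19.3% × (2573.00 Cr − 1000.00 Cr) = 83.00 Cr + 19.3% × 1573.00 Cr = 386.59 Cr
Pension Levy: 4.7% × 2933.00 Cr = 137.85 Cr
Total: 386.59 Cr + 137.85 Cr = 524.44 Cr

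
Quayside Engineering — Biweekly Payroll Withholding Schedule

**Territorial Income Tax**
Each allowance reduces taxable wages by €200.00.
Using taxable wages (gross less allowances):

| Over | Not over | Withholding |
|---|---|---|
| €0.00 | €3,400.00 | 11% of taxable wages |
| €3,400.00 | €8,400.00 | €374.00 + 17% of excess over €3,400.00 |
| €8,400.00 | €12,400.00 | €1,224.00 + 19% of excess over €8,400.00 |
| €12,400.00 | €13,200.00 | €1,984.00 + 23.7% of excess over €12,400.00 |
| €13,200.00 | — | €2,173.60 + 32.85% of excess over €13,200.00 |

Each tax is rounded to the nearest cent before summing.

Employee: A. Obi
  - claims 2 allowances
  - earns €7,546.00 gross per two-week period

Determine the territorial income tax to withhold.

Territorial Income Tax: taxable = €7,546.00 − 2×€200.00 = €7,146.00
  €374.00 + 17% × (€7,146.00 − €3,400.00) = €374.00 + 17% × €3,746.00 = €1,010.82

€1,010.82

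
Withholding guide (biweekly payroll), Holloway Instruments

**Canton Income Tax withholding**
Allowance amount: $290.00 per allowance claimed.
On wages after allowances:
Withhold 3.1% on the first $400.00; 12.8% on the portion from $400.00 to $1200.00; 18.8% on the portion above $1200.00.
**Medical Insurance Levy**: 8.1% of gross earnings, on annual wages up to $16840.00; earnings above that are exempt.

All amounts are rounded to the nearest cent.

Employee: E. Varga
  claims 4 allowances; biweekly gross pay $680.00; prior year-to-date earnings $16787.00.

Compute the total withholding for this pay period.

$4.29

Canton Income Tax: taxable = $680.00 − 4×$290.00 = $-480.00
  Taxable ≤ 0 → $0.00
Medical Insurance Levy: cap $16840.00 − YTD $16787.00 = $53.00 subject; 8.1% × $53.00 = $4.29
Total: $0.00 + $4.29 = $4.29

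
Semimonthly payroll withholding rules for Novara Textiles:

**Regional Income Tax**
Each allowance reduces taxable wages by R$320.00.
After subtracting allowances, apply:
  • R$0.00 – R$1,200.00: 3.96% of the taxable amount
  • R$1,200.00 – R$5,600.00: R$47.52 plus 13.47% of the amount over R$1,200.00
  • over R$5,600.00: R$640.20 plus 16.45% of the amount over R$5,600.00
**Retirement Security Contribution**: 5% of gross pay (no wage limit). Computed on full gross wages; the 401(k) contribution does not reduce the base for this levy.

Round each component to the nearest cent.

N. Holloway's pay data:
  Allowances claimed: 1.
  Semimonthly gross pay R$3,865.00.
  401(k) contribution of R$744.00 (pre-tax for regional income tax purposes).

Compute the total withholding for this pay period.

R$456.42

Regional Income Tax: taxable = R$3,865.00 − R$744.00 − 1×R$320.00 = R$2,801.00
  R$47.52 + 13.47% × (R$2,801.00 − R$1,200.00) = R$47.52 + 13.47% × R$1,601.00 = R$263.17
Retirement Security Contribution: 5% × R$3,865.00 = R$193.25
Total: R$263.17 + R$193.25 = R$456.42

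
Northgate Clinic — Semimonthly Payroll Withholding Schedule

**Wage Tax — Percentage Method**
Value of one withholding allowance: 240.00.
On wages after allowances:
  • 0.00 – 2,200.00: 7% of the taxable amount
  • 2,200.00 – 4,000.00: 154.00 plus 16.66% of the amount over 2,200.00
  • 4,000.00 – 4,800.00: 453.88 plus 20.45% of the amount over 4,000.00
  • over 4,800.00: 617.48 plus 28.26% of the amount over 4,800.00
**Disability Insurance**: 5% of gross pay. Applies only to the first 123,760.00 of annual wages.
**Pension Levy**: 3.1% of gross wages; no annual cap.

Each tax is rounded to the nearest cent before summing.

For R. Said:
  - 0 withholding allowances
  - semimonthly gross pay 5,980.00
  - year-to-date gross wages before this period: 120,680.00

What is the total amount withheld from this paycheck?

1,290.33

Wage Tax: taxable = 5,980.00
  617.48 + 28.26% × (5,980.00 − 4,800.00) = 617.48 + 28.26% × 1,180.00 = 950.95
Disability Insurance: cap 123,760.00 − YTD 120,680.00 = 3,080.00 subject; 5% × 3,080.00 = 154.00
Pension Levy: 3.1% × 5,980.00 = 185.38
Total: 950.95 + 154.00 + 185.38 = 1,290.33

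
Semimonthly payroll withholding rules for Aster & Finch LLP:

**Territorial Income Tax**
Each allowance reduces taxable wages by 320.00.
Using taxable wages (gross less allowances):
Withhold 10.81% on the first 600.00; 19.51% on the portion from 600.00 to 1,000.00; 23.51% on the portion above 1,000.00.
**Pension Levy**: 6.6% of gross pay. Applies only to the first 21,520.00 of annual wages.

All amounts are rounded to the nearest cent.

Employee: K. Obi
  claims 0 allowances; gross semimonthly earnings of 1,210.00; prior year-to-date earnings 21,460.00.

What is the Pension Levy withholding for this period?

Pension Levy: cap 21,520.00 − YTD 21,460.00 = 60.00 subject; 6.6% × 60.00 = 3.96

3.96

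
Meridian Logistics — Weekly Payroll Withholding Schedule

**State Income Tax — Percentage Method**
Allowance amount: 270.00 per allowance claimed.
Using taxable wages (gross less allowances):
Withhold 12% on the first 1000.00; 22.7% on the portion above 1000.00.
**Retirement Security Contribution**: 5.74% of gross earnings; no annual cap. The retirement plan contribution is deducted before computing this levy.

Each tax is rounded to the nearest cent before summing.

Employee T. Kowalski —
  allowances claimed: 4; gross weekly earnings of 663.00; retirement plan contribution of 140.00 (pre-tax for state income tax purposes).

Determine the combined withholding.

30.02

State Income Tax: taxable = 663.00 − 140.00 − 4×270.00 = -557.00
  Taxable ≤ 0 → 0.00
Retirement Security Contribution: 5.74% × 523.00 = 30.02
Total: 0.00 + 30.02 = 30.02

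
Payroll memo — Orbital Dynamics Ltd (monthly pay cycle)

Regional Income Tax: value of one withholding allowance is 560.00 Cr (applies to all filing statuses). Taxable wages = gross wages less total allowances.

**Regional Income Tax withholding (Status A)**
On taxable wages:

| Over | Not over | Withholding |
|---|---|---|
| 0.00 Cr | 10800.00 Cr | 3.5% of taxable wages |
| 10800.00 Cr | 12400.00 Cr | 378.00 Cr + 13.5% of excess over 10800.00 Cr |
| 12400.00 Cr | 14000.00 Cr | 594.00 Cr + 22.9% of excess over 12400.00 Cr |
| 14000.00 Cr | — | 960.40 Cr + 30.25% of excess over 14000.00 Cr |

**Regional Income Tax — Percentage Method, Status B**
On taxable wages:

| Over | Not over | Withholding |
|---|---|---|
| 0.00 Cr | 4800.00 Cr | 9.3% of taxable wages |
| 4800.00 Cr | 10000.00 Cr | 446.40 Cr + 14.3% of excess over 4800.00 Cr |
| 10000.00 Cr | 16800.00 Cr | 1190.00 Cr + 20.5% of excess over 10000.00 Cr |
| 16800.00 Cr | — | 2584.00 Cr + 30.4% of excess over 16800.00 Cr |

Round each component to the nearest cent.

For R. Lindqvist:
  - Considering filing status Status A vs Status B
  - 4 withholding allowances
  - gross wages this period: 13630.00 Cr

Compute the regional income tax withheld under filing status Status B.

Regional Income Tax (Status B): taxable = 13630.00 Cr − 4×560.00 Cr = 11390.00 Cr
  1190.00 Cr + 20.5% × (11390.00 Cr − 10000.00 Cr) = 1190.00 Cr + 20.5% × 1390.00 Cr = 1474.95 Cr

1474.95 Cr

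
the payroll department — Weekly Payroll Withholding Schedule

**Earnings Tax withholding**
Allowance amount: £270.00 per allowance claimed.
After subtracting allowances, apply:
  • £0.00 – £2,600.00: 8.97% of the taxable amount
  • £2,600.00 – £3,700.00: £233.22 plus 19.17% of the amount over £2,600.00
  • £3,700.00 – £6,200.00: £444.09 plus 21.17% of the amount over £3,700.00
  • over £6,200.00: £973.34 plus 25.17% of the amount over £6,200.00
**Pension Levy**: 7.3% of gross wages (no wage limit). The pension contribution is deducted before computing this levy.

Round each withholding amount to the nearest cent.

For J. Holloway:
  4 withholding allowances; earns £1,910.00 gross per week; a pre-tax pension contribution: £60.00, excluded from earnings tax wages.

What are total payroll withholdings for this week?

Earnings Tax: taxable = £1,910.00 − £60.00 − 4×£270.00 = £770.00
  8.97% × £770.00 = £69.07
Pension Levy: 7.3% × £1,850.00 = £135.05
Total: £69.07 + £135.05 = £204.12

£204.12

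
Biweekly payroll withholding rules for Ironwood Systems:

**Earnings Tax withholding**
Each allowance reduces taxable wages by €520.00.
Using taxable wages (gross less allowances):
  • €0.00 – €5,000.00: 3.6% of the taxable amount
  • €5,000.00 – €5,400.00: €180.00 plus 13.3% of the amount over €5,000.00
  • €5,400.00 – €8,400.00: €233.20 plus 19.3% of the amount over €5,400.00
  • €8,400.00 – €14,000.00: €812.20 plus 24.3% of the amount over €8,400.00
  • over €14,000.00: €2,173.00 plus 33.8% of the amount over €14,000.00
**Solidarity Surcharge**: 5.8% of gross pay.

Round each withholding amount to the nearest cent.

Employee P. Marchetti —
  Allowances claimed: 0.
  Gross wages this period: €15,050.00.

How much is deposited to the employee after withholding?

€11,649.20

Earnings Tax: taxable = €15,050.00
  €2,173.00 + 33.8% × (€15,050.00 − €14,000.00) = €2,173.00 + 33.8% × €1,050.00 = €2,527.90
Solidarity Surcharge: 5.8% × €15,050.00 = €872.90
Total withheld: €2,527.90 + €872.90 = €3,400.80
Net pay: €15,050.00 − €3,400.80 = €11,649.20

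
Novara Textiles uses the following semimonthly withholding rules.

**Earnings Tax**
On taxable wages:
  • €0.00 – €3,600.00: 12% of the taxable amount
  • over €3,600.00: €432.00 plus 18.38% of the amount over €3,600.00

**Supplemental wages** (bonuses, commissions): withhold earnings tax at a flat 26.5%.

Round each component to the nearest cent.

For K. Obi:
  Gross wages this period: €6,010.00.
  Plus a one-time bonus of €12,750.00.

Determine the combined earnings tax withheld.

Earnings Tax: taxable = €6,010.00
  €432.00 + 18.38% × (€6,010.00 − €3,600.00) = €432.00 + 18.38% × €2,410.00 = €874.96
Supplemental (26.5% flat on bonus): 26.5% × €12,750.00 = €3,378.75
Total earnings tax: €874.96 + €3,378.75 = €4,253.71

€4,253.71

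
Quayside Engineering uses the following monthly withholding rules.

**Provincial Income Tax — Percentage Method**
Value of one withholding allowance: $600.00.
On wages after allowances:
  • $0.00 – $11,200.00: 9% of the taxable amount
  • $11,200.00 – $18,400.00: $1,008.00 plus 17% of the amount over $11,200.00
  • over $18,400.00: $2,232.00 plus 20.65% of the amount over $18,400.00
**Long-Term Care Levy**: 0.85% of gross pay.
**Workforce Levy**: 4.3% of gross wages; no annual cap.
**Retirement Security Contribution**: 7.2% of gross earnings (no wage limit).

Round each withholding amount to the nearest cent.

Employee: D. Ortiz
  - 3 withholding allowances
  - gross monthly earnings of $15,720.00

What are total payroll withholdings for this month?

$3,411.82

Provincial Income Tax: taxable = $15,720.00 − 3×$600.00 = $13,920.00
  $1,008.00 + 17% × ($13,920.00 − $11,200.00) = $1,008.00 + 17% × $2,720.00 = $1,470.40
Long-Term Care Levy: 0.85% × $15,720.00 = $133.62
Workforce Levy: 4.3% × $15,720.00 = $675.96
Retirement Security Contribution: 7.2% × $15,720.00 = $1,131.84
Total: $1,470.40 + $133.62 + $675.96 + $1,131.84 = $3,411.82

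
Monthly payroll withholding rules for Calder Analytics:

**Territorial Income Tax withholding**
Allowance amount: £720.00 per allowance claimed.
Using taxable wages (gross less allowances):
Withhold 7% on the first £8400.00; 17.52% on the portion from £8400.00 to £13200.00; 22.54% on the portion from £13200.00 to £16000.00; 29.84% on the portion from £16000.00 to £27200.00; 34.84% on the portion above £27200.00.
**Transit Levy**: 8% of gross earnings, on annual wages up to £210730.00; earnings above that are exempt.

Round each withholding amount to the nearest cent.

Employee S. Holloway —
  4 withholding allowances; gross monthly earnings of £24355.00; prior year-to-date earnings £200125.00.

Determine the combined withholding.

Territorial Income Tax: taxable = £24355.00 − 4×£720.00 = £21475.00
  £2060.08 + 29.84% × (£21475.00 − £16000.00) = £2060.08 + 29.84% × £5475.00 = £3693.82
Transit Levy: cap £210730.00 − YTD £200125.00 = £10605.00 subject; 8% × £10605.00 = £848.40
Total: £3693.82 + £848.40 = £4542.22

£4542.22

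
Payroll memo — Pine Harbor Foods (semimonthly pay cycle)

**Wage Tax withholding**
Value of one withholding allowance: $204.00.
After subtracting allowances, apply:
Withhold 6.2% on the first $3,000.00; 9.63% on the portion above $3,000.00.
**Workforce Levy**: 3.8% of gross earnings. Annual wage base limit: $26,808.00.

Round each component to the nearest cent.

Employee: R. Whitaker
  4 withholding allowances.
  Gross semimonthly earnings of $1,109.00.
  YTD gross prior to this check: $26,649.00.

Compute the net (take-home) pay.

$1,084.79

Wage Tax: taxable = $1,109.00 − 4×$204.00 = $293.00
  6.2% × $293.00 = $18.17
Workforce Levy: cap $26,808.00 − YTD $26,649.00 = $159.00 subject; 3.8% × $159.00 = $6.04
Total withheld: $18.17 + $6.04 = $24.21
Net pay: $1,109.00 − $24.21 = $1,084.79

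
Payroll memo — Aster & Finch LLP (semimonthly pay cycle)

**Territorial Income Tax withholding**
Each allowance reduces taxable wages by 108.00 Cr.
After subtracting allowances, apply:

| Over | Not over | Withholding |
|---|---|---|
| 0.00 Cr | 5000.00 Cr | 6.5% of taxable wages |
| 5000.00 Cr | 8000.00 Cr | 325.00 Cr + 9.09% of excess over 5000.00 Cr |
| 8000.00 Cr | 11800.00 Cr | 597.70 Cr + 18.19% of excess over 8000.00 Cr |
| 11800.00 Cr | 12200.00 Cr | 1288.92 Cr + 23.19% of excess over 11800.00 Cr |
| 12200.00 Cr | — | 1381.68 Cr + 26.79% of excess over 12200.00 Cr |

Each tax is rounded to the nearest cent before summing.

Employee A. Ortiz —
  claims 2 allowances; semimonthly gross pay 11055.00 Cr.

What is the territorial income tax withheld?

Territorial Income Tax: taxable = 11055.00 Cr − 2×108.00 Cr = 10839.00 Cr
  597.70 Cr + 18.19% × (10839.00 Cr − 8000.00 Cr) = 597.70 Cr + 18.19% × 2839.00 Cr = 1114.11 Cr

1114.11 Cr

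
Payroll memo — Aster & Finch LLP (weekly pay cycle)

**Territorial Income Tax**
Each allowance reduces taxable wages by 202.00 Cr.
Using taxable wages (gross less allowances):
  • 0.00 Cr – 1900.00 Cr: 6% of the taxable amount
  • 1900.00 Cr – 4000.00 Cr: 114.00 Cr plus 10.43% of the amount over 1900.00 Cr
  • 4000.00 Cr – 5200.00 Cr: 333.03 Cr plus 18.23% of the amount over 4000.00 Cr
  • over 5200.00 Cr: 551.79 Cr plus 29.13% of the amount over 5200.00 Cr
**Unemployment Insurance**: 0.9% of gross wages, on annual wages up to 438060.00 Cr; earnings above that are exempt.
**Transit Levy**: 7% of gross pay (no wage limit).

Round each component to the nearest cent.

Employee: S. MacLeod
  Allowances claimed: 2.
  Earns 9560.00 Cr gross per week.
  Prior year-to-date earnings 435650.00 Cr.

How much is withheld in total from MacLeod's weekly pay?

Territorial Income Tax: taxable = 9560.00 Cr − 2×202.00 Cr = 9156.00 Cr
  551.79 Cr + 29.13% × (9156.00 Cr − 5200.00 Cr) = 551.79 Cr + 29.13% × 3956.00 Cr = 1704.17 Cr
Unemployment Insurance: cap 438060.00 Cr − YTD 435650.00 Cr = 2410.00 Cr subject; 0.9% × 2410.00 Cr = 21.69 Cr
Transit Levy: 7% × 9560.00 Cr = 669.20 Cr
Total: 1704.17 Cr + 21.69 Cr + 669.20 Cr = 2395.06 Cr

2395.06 Cr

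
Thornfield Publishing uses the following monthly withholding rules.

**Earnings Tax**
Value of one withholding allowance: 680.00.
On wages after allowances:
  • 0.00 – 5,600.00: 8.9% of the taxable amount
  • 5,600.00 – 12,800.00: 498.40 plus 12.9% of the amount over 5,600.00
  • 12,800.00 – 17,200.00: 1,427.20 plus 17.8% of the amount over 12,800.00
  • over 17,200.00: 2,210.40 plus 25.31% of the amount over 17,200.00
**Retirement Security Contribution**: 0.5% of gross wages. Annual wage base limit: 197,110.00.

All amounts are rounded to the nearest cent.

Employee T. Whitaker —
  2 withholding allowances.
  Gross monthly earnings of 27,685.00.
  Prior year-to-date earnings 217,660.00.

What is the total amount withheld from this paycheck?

Earnings Tax: taxable = 27,685.00 − 2×680.00 = 26,325.00
  2,210.40 + 25.31% × (26,325.00 − 17,200.00) = 2,210.40 + 25.31% × 9,125.00 = 4,519.94
Retirement Security Contribution: YTD 217,660.00 ≥ cap 197,110.00 → 0.00
Total: 4,519.94 + 0.00 = 4,519.94

4,519.94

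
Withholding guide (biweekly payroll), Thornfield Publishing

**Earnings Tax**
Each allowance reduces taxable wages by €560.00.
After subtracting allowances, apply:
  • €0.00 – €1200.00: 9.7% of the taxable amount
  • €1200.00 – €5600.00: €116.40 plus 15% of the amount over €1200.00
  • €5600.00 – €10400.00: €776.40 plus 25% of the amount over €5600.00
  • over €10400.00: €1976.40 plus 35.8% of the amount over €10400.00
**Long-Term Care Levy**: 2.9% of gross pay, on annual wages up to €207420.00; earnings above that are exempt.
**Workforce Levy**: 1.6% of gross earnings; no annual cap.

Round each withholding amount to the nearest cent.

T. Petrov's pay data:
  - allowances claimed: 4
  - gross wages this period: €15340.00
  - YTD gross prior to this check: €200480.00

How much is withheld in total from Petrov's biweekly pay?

€3389.70

Earnings Tax: taxable = €15340.00 − 4×€560.00 = €13100.00
  €1976.40 + 35.8% × (€13100.00 − €10400.00) = €1976.40 + 35.8% × €2700.00 = €2943.00
Long-Term Care Levy: cap €207420.00 − YTD €200480.00 = €6940.00 subject; 2.9% × €6940.00 = €201.26
Workforce Levy: 1.6% × €15340.00 = €245.44
Total: €2943.00 + €201.26 + €245.44 = €3389.70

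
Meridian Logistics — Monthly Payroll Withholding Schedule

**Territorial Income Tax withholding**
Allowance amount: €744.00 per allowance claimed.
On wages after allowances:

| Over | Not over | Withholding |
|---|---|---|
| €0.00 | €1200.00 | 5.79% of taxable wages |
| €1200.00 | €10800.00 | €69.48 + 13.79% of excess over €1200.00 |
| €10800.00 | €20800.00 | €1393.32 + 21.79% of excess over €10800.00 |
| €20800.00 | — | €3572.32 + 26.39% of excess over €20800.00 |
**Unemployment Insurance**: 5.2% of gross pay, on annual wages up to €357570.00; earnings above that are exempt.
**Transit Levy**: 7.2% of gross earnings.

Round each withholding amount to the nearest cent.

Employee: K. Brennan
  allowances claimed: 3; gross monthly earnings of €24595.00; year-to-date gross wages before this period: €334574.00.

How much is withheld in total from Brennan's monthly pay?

€6951.43

Territorial Income Tax: taxable = €24595.00 − 3×€744.00 = €22363.00
  €3572.32 + 26.39% × (€22363.00 − €20800.00) = €3572.32 + 26.39% × €1563.00 = €3984.80
Unemployment Insurance: cap €357570.00 − YTD €334574.00 = €22996.00 subject; 5.2% × €22996.00 = €1195.79
Transit Levy: 7.2% × €24595.00 = €1770.84
Total: €3984.80 + €1195.79 + €1770.84 = €6951.43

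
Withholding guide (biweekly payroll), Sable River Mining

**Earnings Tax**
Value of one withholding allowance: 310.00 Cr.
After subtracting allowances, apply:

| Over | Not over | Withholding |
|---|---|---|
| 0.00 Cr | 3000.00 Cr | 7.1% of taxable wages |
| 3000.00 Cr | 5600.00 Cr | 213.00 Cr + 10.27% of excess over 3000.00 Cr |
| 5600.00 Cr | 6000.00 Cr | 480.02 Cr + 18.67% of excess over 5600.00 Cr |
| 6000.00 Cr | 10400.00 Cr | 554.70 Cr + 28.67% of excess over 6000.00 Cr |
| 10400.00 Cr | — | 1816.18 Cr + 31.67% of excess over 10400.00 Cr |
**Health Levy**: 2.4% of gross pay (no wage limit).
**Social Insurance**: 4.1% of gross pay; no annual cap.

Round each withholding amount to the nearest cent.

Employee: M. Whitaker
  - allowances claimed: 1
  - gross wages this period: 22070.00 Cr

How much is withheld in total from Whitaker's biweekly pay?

6848.44 Cr

Earnings Tax: taxable = 22070.00 Cr − 1×310.00 Cr = 21760.00 Cr
  1816.18 Cr + 31.67% × (21760.00 Cr − 10400.00 Cr) = 1816.18 Cr + 31.67% × 11360.00 Cr = 5413.89 Cr
Health Levy: 2.4% × 22070.00 Cr = 529.68 Cr
Social Insurance: 4.1% × 22070.00 Cr = 904.87 Cr
Total: 5413.89 Cr + 529.68 Cr + 904.87 Cr = 6848.44 Cr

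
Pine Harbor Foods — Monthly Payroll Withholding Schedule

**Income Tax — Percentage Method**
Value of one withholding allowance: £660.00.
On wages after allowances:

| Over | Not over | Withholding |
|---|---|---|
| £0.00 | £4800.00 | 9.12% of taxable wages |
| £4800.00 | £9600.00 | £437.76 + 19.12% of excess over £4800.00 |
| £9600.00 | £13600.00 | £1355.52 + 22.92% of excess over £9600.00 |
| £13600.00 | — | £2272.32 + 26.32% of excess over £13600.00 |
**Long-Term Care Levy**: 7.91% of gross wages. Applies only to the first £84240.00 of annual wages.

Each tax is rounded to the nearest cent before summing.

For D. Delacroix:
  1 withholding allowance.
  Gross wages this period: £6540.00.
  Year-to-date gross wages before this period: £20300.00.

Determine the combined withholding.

Income Tax: taxable = £6540.00 − 1×£660.00 = £5880.00
  £437.76 + 19.12% × (£5880.00 − £4800.00) = £437.76 + 19.12% × £1080.00 = £644.26
Long-Term Care Levy: 7.91% × £6540.00 = £517.31
Total: £644.26 + £517.31 = £1161.57

£1161.57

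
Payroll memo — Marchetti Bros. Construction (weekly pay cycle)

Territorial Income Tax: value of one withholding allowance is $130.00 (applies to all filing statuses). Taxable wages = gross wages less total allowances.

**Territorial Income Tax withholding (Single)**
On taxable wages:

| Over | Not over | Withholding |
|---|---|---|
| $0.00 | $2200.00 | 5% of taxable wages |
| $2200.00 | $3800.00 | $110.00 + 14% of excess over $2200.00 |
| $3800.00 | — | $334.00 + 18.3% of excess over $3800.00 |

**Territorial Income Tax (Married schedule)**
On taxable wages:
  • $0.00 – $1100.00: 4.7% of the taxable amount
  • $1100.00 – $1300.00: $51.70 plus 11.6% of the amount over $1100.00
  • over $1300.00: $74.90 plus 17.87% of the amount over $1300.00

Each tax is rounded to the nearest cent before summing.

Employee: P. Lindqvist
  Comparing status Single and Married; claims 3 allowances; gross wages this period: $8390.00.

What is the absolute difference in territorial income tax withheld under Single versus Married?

Territorial Income Tax (Single): taxable = $8390.00 − 3×$130.00 = $8000.00
  $334.00 + 18.3% × ($8000.00 − $3800.00) = $334.00 + 18.3% × $4200.00 = $1102.60
Territorial Income Tax (Married): taxable = $8390.00 − 3×$130.00 = $8000.00
  $74.90 + 17.87% × ($8000.00 − $1300.00) = $74.90 + 17.87% × $6700.00 = $1272.19
Difference: |$1102.60 − $1272.19| = $169.59 (higher under Married)

$169.59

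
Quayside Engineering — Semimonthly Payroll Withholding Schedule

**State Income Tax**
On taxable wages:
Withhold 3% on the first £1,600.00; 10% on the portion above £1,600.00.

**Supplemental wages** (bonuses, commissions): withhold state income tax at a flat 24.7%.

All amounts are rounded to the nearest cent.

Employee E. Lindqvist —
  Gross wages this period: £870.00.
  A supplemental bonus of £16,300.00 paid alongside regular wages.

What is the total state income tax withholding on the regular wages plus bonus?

£4,052.20

State Income Tax: taxable = £870.00
  3% × £870.00 = £26.10
Supplemental (24.7% flat on bonus): 24.7% × £16,300.00 = £4,026.10
Total state income tax: £26.10 + £4,026.10 = £4,052.20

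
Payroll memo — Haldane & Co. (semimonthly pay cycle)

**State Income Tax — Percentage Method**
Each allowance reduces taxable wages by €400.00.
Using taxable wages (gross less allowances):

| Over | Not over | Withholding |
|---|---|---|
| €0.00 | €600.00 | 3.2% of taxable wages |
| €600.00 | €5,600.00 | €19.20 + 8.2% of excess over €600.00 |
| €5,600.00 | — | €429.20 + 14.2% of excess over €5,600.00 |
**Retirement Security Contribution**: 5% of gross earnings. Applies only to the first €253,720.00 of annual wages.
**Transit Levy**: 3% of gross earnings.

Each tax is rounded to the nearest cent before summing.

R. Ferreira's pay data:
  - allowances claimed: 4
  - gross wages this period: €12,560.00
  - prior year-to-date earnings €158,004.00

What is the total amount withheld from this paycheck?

State Income Tax: taxable = €12,560.00 − 4×€400.00 = €10,960.00
  €429.20 + 14.2% × (€10,960.00 − €5,600.00) = €429.20 + 14.2% × €5,360.00 = €1,190.32
Retirement Security Contribution: 5% × €12,560.00 = €628.00
Transit Levy: 3% × €12,560.00 = €376.80
Total: €1,190.32 + €628.00 + €376.80 = €2,195.12

€2,195.12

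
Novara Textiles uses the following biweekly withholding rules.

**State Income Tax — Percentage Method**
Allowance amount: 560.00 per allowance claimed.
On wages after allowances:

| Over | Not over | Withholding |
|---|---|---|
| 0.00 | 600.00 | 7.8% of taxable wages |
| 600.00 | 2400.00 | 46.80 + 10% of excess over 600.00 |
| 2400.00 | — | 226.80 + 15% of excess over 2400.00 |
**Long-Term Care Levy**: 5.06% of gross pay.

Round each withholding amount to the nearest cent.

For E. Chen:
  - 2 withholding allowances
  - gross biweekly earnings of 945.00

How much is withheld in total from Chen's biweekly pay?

47.82

State Income Tax: taxable = 945.00 − 2×560.00 = -175.00
  Taxable ≤ 0 → 0.00
Long-Term Care Levy: 5.06% × 945.00 = 47.82
Total: 0.00 + 47.82 = 47.82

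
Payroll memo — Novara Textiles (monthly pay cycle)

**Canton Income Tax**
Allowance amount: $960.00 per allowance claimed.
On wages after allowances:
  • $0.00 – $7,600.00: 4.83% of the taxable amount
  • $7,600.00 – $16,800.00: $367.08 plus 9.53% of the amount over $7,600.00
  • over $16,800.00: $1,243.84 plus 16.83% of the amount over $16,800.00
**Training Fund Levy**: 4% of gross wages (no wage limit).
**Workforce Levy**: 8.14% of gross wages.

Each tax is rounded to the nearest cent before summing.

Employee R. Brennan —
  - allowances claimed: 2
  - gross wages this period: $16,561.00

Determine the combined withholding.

$3,048.60

Canton Income Tax: taxable = $16,561.00 − 2×$960.00 = $14,641.00
  $367.08 + 9.53% × ($14,641.00 − $7,600.00) = $367.08 + 9.53% × $7,041.00 = $1,038.09
Training Fund Levy: 4% × $16,561.00 = $662.44
Workforce Levy: 8.14% × $16,561.00 = $1,348.07
Total: $1,038.09 + $662.44 + $1,348.07 = $3,048.60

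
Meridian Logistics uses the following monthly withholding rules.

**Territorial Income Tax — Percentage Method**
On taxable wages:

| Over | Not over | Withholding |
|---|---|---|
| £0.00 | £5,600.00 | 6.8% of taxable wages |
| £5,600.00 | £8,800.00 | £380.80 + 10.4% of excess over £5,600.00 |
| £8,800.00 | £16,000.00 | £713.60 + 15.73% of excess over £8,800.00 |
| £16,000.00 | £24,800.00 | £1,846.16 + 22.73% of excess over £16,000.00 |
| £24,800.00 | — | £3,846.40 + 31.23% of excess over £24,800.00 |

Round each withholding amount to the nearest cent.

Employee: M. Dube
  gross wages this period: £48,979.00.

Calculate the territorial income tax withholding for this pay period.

Territorial Income Tax: taxable = £48,979.00
  £3,846.40 + 31.23% × (£48,979.00 − £24,800.00) = £3,846.40 + 31.23% × £24,179.00 = £11,397.50

£11,397.50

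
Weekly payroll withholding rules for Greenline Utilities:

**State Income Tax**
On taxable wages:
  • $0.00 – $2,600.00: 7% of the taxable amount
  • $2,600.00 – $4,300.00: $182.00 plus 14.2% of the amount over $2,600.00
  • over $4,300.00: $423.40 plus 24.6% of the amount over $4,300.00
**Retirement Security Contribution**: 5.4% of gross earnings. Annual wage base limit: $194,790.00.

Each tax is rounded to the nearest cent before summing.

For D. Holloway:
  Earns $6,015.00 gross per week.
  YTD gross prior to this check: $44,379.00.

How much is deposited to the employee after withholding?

State Income Tax: taxable = $6,015.00
  $423.40 + 24.6% × ($6,015.00 − $4,300.00) = $423.40 + 24.6% × $1,715.00 = $845.29
Retirement Security Contribution: 5.4% × $6,015.00 = $324.81
Total withheld: $845.29 + $324.81 = $1,170.10
Net pay: $6,015.00 − $1,170.10 = $4,844.90

$4,844.90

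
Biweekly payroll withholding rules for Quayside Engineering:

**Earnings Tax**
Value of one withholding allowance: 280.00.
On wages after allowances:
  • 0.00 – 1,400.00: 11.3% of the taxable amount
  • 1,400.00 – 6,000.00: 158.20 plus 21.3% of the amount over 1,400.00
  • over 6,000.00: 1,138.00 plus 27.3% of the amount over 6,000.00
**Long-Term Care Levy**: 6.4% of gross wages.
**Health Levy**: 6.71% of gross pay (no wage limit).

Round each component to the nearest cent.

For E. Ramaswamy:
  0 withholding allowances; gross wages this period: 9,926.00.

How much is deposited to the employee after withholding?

Earnings Tax: taxable = 9,926.00
  1,138.00 + 27.3% × (9,926.00 − 6,000.00) = 1,138.00 + 27.3% × 3,926.00 = 2,209.80
Long-Term Care Levy: 6.4% × 9,926.00 = 635.26
Health Levy: 6.71% × 9,926.00 = 666.03
Total withheld: 2,209.80 + 635.26 + 666.03 = 3,511.09
Net pay: 9,926.00 − 3,511.09 = 6,414.91

6,414.91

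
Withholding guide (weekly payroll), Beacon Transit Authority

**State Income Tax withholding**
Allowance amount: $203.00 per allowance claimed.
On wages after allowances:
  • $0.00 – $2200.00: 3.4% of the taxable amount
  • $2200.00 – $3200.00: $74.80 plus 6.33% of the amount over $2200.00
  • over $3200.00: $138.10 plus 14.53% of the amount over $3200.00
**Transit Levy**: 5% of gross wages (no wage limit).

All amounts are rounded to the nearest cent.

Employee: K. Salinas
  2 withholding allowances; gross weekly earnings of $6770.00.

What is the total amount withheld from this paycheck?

State Income Tax: taxable = $6770.00 − 2×$203.00 = $6364.00
  $138.10 + 14.53% × ($6364.00 − $3200.00) = $138.10 + 14.53% × $3164.00 = $597.83
Transit Levy: 5% × $6770.00 = $338.50
Total: $597.83 + $338.50 = $936.33

$936.33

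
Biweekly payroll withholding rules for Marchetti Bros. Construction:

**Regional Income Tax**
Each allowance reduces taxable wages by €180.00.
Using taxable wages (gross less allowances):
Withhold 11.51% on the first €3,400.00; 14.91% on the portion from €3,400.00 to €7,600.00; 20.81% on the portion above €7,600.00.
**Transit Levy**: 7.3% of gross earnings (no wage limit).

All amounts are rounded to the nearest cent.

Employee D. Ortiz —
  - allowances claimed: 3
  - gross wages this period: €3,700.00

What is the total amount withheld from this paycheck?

Regional Income Tax: taxable = €3,700.00 − 3×€180.00 = €3,160.00
  11.51% × €3,160.00 = €363.72
Transit Levy: 7.3% × €3,700.00 = €270.10
Total: €363.72 + €270.10 = €633.82

€633.82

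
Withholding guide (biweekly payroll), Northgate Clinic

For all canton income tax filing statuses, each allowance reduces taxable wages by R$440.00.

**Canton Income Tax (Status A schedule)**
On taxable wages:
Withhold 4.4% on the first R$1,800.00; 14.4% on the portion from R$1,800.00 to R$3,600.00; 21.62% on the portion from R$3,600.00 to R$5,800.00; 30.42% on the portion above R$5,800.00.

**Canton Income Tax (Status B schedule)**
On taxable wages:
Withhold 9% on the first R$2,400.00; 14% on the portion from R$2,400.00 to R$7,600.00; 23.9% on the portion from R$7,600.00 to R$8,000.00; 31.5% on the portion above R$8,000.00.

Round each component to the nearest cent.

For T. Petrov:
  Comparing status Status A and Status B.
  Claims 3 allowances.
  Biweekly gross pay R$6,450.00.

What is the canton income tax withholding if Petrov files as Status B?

Canton Income Tax (Status B): taxable = R$6,450.00 − 3×R$440.00 = R$5,130.00
  R$216.00 + 14% × (R$5,130.00 − R$2,400.00) = R$216.00 + 14% × R$2,730.00 = R$598.20

R$598.20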